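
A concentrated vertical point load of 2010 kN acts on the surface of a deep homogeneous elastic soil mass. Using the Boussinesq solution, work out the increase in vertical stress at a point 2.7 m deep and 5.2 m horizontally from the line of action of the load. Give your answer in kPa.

Δσ_z ≈ 2.74 kPa

Boussinesq vertical stress below a point load on an elastic half-space:
Δσ_z = 3P/(2πz²) · [1 + (r/z)²]^(−5/2)
r/z = 5.2/2.7 = 1.9259; [1+(r/z)²]^(−5/2) = 0.020779.
Δσ_z = 3×2010/(2π×2.7²) × 0.020779 = 131.65 × 0.020779 = 2.736 kPa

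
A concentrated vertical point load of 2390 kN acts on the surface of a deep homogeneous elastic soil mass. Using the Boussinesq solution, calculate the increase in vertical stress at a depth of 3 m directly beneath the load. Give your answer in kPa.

Δσ_z ≈ 127 kPa

Boussinesq vertical stress below a point load on an elastic half-space:
Δσ_z = 3P/(2πz²) · [1 + (r/z)²]^(−5/2)
r/z = 0/3 = 0; [1+(r/z)²]^(−5/2) = 1.
Δσ_z = 3×2390/(2π×3²) × 1 = 126.79 × 1 = 126.8 kPa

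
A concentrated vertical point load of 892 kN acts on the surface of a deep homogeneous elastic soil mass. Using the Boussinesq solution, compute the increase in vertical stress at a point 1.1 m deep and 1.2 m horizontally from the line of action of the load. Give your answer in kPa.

Δσ_z ≈ 49.6 kPa

Boussinesq vertical stress below a point load on an elastic half-space:
Δσ_z = 3P/(2πz²) · [1 + (r/z)²]^(−5/2)
r/z = 1.2/1.1 = 1.0909; [1+(r/z)²]^(−5/2) = 0.14088.
Δσ_z = 3×892/(2π×1.1²) × 0.14088 = 351.98 × 0.14088 = 49.59 kPa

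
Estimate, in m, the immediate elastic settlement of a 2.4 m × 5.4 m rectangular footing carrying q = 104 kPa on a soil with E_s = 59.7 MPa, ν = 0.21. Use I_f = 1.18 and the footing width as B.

Immediate (elastic) settlement: S_e = q·B·(1−ν²)/E_s · I_f.
E_s = 59.7 MPa = 59700 kPa.
S_e = 104 × 2.4 × (1 − 0.21²) / 59700 × 1.18
    = 104 × 2.4 × 0.9559 / 59700 × 1.18
    = 0.004716 m

S_e ≈ 0.00472 m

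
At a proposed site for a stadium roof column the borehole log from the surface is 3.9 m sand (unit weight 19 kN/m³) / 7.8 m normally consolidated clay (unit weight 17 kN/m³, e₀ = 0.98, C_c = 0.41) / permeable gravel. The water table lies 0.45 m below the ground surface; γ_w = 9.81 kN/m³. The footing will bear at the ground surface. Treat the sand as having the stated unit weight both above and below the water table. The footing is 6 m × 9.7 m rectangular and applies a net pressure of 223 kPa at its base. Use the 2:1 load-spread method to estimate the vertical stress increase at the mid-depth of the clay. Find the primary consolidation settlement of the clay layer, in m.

Mid-depth of clay below the ground surface: z = 3.9 + 7.8/2 = 7.8 m.
Total vertical stress at mid-clay: σ_v = 19×3.9 + 17×3.9 = 140.4 kPa.
Pore pressure: u = 9.81×(7.8 − 0.45) = 72.103 kPa.
Initial effective stress: σ'_0 = σ_v − u = 140.4 − 72.103 = 68.297 kPa.
Stress increase at mid-clay by the 2:1 spreading method:
Δσ = qBL/((B+z)(L+z)) = 223×6×9.7/((6+7.8)(9.7+7.8)) = 53.742 kPa
Final effective stress: σ'_f = σ'_0 + Δσ = 68.297 + 53.742 = 122.04 kPa.
Normally consolidated clay, so the full stress increment lies on the virgin compression line:
S_c = C_c·H/(1+e₀)·log₁₀(σ'_f/σ'_0) = 0.41×7.8/(1+0.98)×log₁₀(122.04/68.297)
    = 1.6152 × 0.2521 = 0.4072 m

S_c ≈ 0.407 m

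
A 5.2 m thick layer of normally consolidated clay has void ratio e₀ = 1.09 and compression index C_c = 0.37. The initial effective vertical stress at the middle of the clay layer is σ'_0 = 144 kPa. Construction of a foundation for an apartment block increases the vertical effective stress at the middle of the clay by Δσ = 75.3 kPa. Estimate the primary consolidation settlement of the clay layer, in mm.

S_c ≈ 168 mm

Final effective stress: σ'_f = σ'_0 + Δσ = 144 + 75.3 = 219.3 kPa.
Normally consolidated clay, so the full stress increment lies on the virgin compression line:
S_c = C_c·H/(1+e₀)·log₁₀(σ'_f/σ'_0) = 0.37×5.2/(1+1.09)×log₁₀(219.3/144)
    = 0.92057 × 0.18268 = 0.1682 m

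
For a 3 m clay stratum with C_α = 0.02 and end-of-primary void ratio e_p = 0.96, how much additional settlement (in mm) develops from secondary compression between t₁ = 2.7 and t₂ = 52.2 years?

Secondary compression: S_s = C_α·H/(1+e_p)·log₁₀(t₂/t₁)
S_s = 0.02×3/(1+0.96)×log₁₀(52.2/2.7)
    = 0.03061 × 1.286 = 0.03938 m

S_s ≈ 39.4 mm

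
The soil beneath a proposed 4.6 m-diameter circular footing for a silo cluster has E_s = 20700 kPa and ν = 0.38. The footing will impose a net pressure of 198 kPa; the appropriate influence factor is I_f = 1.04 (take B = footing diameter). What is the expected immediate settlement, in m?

S_e ≈ 0.0392 m

Immediate (elastic) settlement: S_e = q·B·(1−ν²)/E_s · I_f.
S_e = 198 × 4.6 × (1 − 0.38²) / 20700 × 1.04
    = 198 × 4.6 × 0.8556 / 20700 × 1.04
    = 0.03915 m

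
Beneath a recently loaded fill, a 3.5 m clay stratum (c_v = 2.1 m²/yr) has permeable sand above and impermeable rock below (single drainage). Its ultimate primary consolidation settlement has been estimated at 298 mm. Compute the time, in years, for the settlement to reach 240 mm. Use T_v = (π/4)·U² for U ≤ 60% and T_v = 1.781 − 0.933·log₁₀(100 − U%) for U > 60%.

Drainage path length: H_d = H = 3.5 m (single drainage).
U = S(t)/S_ult = 240/298 = 0.8054.
U > 60%: T_v = 1.781 − 0.933·log₁₀(100 − 80.537) = 0.57817.
t = T_v·H_d²/c_v = 0.57817×3.5²/2.1 = 3.373 years.

t ≈ 3.37 years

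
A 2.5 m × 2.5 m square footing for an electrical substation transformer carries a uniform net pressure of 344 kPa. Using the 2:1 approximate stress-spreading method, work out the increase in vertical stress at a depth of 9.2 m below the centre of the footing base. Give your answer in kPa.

Δσ_z ≈ 15.7 kPa

By the 2:1 method the load spreads at 1 horizontal : 2 vertical, so at depth z the loaded area has grown by z in each plan dimension:
Δσ = qBL/((B+z)(L+z)) = 344×2.5×2.5/((2.5+9.2)(2.5+9.2)) = 15.706 kPa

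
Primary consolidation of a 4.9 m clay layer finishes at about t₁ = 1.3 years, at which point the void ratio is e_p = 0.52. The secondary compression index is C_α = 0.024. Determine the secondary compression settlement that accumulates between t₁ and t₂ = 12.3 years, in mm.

Secondary compression: S_s = C_α·H/(1+e_p)·log₁₀(t₂/t₁)
S_s = 0.024×4.9/(1+0.52)×log₁₀(12.3/1.3)
    = 0.07737 × 0.976 = 0.07551 m

S_s ≈ 75.5 mm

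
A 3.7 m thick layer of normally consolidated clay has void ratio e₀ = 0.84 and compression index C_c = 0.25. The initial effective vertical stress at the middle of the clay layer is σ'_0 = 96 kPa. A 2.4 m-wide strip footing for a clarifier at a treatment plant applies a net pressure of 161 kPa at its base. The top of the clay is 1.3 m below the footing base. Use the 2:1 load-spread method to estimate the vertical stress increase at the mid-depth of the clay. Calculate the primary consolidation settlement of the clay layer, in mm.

Mid-depth of clay below the footing base: z = 1.3 + 3.7/2 = 3.15 m.
Stress increase at mid-clay by the 2:1 spreading method:
Δσ = qB/(B+z) = 161×2.4/(2.4+3.15) = 69.622 kPa
Final effective stress: σ'_f = σ'_0 + Δσ = 96 + 69.622 = 165.62 kPa.
Normally consolidated clay, so the full stress increment lies on the virgin compression line:
S_c = C_c·H/(1+e₀)·log₁₀(σ'_f/σ'_0) = 0.25×3.7/(1+0.84)×log₁₀(165.62/96)
    = 0.50272 × 0.23684 = 0.1191 m

S_c ≈ 119 mm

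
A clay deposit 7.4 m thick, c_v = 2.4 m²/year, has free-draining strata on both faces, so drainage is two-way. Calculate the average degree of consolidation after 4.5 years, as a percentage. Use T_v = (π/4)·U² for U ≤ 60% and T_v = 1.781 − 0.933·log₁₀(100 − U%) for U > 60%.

U ≈ 88.4 %

Drainage path length: H_d = H/2 = 3.7 m (double drainage).
T_v = c_v·t/H_d² = 2.4×4.5/3.7² = 0.7889.
T_v = 0.7889 corresponds to the U > 60% branch:
U = 1 − 10^((1.781 − T_v)/0.933)/100 = 0.8843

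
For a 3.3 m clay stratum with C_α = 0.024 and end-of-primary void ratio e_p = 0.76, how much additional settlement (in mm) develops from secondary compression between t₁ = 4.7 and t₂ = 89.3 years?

Secondary compression: S_s = C_α·H/(1+e_p)·log₁₀(t₂/t₁)
S_s = 0.024×3.3/(1+0.76)×log₁₀(89.3/4.7)
    = 0.045 × 1.279 = 0.05754 m

S_s ≈ 57.5 mm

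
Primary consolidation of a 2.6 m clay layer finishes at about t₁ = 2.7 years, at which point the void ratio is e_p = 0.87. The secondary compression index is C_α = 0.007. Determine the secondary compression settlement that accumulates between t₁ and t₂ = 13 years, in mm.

Secondary compression: S_s = C_α·H/(1+e_p)·log₁₀(t₂/t₁)
S_s = 0.007×2.6/(1+0.87)×log₁₀(13/2.7)
    = 0.009733 × 0.6826 = 0.006643 m

S_s ≈ 6.64 mm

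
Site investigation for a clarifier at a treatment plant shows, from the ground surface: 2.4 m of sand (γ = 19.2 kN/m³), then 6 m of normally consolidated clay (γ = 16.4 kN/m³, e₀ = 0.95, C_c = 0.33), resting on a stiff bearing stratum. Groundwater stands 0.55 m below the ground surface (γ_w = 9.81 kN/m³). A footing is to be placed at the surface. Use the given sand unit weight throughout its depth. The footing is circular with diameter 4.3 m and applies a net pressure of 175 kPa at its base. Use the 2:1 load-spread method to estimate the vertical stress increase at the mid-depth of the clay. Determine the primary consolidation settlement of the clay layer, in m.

Mid-depth of clay below the ground surface: z = 2.4 + 6/2 = 5.4 m.
Total vertical stress at mid-clay: σ_v = 19.2×2.4 + 16.4×3 = 95.28 kPa.
Pore pressure: u = 9.81×(5.4 − 0.55) = 47.578 kPa.
Initial effective stress: σ'_0 = σ_v − u = 95.28 − 47.578 = 47.702 kPa.
Stress increase at mid-clay by the 2:1 spreading method:
Δσ ≈ qD²/(D+z)² = 175×4.3²/(4.3+5.4)² = 34.39 kPa
Final effective stress: σ'_f = σ'_0 + Δσ = 47.702 + 34.39 = 82.092 kPa.
Normally consolidated clay, so the full stress increment lies on the virgin compression line:
S_c = C_c·H/(1+e₀)·log₁₀(σ'_f/σ'_0) = 0.33×6/(1+0.95)×log₁₀(82.092/47.702)
    = 1.0154 × 0.23576 = 0.2394 m

S_c ≈ 0.239 m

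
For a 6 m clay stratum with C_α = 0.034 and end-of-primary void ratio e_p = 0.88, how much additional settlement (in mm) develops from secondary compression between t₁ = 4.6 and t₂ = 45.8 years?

Secondary compression: S_s = C_α·H/(1+e_p)·log₁₀(t₂/t₁)
S_s = 0.034×6/(1+0.88)×log₁₀(45.8/4.6)
    = 0.1085 × 0.9981 = 0.1083 m

S_s ≈ 108 mm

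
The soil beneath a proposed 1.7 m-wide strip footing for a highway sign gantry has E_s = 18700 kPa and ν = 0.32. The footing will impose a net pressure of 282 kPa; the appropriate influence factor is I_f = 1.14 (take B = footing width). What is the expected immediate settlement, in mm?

Immediate (elastic) settlement: S_e = q·B·(1−ν²)/E_s · I_f.
S_e = 282 × 1.7 × (1 − 0.32²) / 18700 × 1.14
    = 282 × 1.7 × 0.8976 / 18700 × 1.14
    = 0.02623 m = 26.23 mm

S_e ≈ 26.2 mm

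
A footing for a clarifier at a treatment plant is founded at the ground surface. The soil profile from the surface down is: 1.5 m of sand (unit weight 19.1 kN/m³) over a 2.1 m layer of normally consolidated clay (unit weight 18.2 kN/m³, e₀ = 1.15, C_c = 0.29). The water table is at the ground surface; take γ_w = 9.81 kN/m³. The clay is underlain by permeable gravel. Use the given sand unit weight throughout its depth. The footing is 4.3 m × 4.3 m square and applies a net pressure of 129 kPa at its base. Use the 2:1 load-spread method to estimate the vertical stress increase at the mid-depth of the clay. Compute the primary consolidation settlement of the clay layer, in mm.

S_c ≈ 144 mm

Mid-depth of clay below the ground surface: z = 1.5 + 2.1/2 = 2.55 m.
Total vertical stress at mid-clay: σ_v = 19.1×1.5 + 18.2×1.05 = 47.76 kPa.
Pore pressure: u = 9.81×(2.55 − 0) = 25.015 kPa.
Initial effective stress: σ'_0 = σ_v − u = 47.76 − 25.015 = 22.745 kPa.
Stress increase at mid-clay by the 2:1 spreading method:
Δσ = qBL/((B+z)(L+z)) = 129×4.3×4.3/((4.3+2.55)(4.3+2.55)) = 50.833 kPa
Final effective stress: σ'_f = σ'_0 + Δσ = 22.745 + 50.833 = 73.578 kPa.
Normally consolidated clay, so the full stress increment lies on the virgin compression line:
S_c = C_c·H/(1+e₀)·log₁₀(σ'_f/σ'_0) = 0.29×2.1/(1+1.15)×log₁₀(73.578/22.745)
    = 0.28326 × 0.50986 = 0.1444 m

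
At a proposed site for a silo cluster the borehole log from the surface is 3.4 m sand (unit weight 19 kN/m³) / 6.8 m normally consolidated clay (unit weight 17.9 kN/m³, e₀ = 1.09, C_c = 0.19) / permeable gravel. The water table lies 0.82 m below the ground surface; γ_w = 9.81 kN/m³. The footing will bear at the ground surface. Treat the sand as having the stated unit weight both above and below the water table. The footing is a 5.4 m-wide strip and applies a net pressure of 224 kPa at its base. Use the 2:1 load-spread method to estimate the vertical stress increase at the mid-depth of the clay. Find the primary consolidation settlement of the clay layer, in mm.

S_c ≈ 244 mm

Mid-depth of clay below the ground surface: z = 3.4 + 6.8/2 = 6.8 m.
Total vertical stress at mid-clay: σ_v = 19×3.4 + 17.9×3.4 = 125.46 kPa.
Pore pressure: u = 9.81×(6.8 − 0.82) = 58.664 kPa.
Initial effective stress: σ'_0 = σ_v − u = 125.46 − 58.664 = 66.796 kPa.
Stress increase at mid-clay by the 2:1 spreading method:
Δσ = qB/(B+z) = 224×5.4/(5.4+6.8) = 99.148 kPa
Final effective stress: σ'_f = σ'_0 + Δσ = 66.796 + 99.148 = 165.94 kPa.
Normally consolidated clay, so the full stress increment lies on the virgin compression line:
S_c = C_c·H/(1+e₀)·log₁₀(σ'_f/σ'_0) = 0.19×6.8/(1+1.09)×log₁₀(165.94/66.796)
    = 0.61818 × 0.3952 = 0.2443 m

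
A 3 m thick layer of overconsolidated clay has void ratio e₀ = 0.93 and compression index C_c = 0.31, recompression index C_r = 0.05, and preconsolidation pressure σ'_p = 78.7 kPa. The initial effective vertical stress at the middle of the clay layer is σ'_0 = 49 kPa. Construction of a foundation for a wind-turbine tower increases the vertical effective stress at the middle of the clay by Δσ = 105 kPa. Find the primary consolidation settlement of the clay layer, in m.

Final effective stress: σ'_f = 49 + 105 = 154 kPa.
σ'_f = 154 > σ'_p = 78.7 kPa, so the stress path crosses the preconsolidation pressure — recompression up to σ'_p, then virgin compression beyond:
S_c = H/(1+e₀)·[C_r·log₁₀(σ'_p/σ'_0) + C_c·log₁₀(σ'_f/σ'_p)]
    = 3/1.93 × [0.05×log₁₀(78.7/49) + 0.31×log₁₀(154/78.7)]
    = 1.5544 × [0.010289 + 0.090379] = 0.1565 m

S_c ≈ 0.156 m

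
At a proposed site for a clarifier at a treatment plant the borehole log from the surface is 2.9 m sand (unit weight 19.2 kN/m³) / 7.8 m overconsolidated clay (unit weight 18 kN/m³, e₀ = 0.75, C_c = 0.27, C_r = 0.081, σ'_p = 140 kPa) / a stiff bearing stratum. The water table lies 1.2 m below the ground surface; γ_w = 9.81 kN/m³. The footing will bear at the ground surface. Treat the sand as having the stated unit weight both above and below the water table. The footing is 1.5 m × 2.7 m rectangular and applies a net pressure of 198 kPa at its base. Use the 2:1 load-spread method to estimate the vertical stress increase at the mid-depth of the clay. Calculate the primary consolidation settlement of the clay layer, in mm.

Mid-depth of clay below the ground surface: z = 2.9 + 7.8/2 = 6.8 m.
Total vertical stress at mid-clay: σ_v = 19.2×2.9 + 18×3.9 = 125.88 kPa.
Pore pressure: u = 9.81×(6.8 − 1.2) = 54.936 kPa.
Initial effective stress: σ'_0 = σ_v − u = 125.88 − 54.936 = 70.944 kPa.
Stress increase at mid-clay by the 2:1 spreading method:
Δσ = qBL/((B+z)(L+z)) = 198×1.5×2.7/((1.5+6.8)(2.7+6.8)) = 10.17 kPa
Final effective stress: σ'_f = 70.944 + 10.17 = 81.114 kPa.
σ'_f = 81.114 ≤ σ'_p = 140 kPa, so the clay remains overconsolidated and only the recompression index applies:
S_c = C_r·H/(1+e₀)·log₁₀(σ'_f/σ'_0) = 0.081×7.8/1.75×log₁₀(81.114/70.944)
    = 0.36103 × 0.05818 = 0.021 m

S_c ≈ 21 mm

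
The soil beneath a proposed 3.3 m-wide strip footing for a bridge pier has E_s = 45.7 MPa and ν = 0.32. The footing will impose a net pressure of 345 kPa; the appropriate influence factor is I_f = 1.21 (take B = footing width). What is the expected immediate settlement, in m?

S_e ≈ 0.0271 m

Immediate (elastic) settlement: S_e = q·B·(1−ν²)/E_s · I_f.
E_s = 45.7 MPa = 45700 kPa.
S_e = 345 × 3.3 × (1 − 0.32²) / 45700 × 1.21
    = 345 × 3.3 × 0.8976 / 45700 × 1.21
    = 0.02706 m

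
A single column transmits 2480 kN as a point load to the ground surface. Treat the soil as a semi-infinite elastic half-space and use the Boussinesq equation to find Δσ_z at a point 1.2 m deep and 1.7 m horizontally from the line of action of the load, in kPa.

Δσ_z ≈ 52.4 kPa

Boussinesq vertical stress below a point load on an elastic half-space:
Δσ_z = 3P/(2πz²) · [1 + (r/z)²]^(−5/2)
r/z = 1.7/1.2 = 1.4167; [1+(r/z)²]^(−5/2) = 0.06378.
Δσ_z = 3×2480/(2π×1.2²) × 0.06378 = 822.3 × 0.06378 = 52.45 kPa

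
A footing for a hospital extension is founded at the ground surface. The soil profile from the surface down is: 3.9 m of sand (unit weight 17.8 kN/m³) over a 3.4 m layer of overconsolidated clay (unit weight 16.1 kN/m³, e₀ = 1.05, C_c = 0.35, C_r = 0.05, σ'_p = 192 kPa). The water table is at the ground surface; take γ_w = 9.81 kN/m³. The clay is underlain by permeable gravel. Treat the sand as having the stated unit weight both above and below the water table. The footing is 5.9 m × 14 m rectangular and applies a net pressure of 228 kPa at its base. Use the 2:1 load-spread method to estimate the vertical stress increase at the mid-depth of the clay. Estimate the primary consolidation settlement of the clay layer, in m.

S_c ≈ 0.0395 m

Mid-depth of clay below the ground surface: z = 3.9 + 3.4/2 = 5.6 m.
Total vertical stress at mid-clay: σ_v = 17.8×3.9 + 16.1×1.7 = 96.79 kPa.
Pore pressure: u = 9.81×(5.6 − 0) = 54.936 kPa.
Initial effective stress: σ'_0 = σ_v − u = 96.79 − 54.936 = 41.854 kPa.
Stress increase at mid-clay by the 2:1 spreading method:
Δσ = qBL/((B+z)(L+z)) = 228×5.9×14/((5.9+5.6)(14+5.6)) = 83.553 kPa
Final effective stress: σ'_f = 41.854 + 83.553 = 125.41 kPa.
σ'_f = 125.41 ≤ σ'_p = 192 kPa, so the clay remains overconsolidated and only the recompression index applies:
S_c = C_r·H/(1+e₀)·log₁₀(σ'_f/σ'_0) = 0.05×3.4/2.05×log₁₀(125.41/41.854)
    = 0.082925 × 0.4766 = 0.03952 m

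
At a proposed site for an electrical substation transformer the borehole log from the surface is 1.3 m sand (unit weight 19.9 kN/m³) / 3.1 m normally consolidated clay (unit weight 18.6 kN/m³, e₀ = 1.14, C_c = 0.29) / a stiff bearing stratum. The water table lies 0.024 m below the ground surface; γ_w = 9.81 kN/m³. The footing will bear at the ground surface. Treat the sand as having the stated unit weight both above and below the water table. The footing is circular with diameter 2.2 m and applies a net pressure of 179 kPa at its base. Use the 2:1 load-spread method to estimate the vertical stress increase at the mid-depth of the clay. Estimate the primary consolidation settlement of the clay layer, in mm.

Mid-depth of clay below the ground surface: z = 1.3 + 3.1/2 = 2.85 m.
Total vertical stress at mid-clay: σ_v = 19.9×1.3 + 18.6×1.55 = 54.7 kPa.
Pore pressure: u = 9.81×(2.85 − 0.024) = 27.723 kPa.
Initial effective stress: σ'_0 = σ_v − u = 54.7 − 27.723 = 26.977 kPa.
Stress increase at mid-clay by the 2:1 spreading method:
Δσ ≈ qD²/(D+z)² = 179×2.2²/(2.2+2.85)² = 33.972 kPa
Final effective stress: σ'_f = σ'_0 + Δσ = 26.977 + 33.972 = 60.949 kPa.
Normally consolidated clay, so the full stress increment lies on the virgin compression line:
S_c = C_c·H/(1+e₀)·log₁₀(σ'_f/σ'_0) = 0.29×3.1/(1+1.14)×log₁₀(60.949/26.977)
    = 0.42009 × 0.35397 = 0.1487 m

S_c ≈ 149 mm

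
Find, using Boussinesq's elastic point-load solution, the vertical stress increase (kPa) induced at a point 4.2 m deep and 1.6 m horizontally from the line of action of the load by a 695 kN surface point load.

Boussinesq vertical stress below a point load on an elastic half-space:
Δσ_z = 3P/(2πz²) · [1 + (r/z)²]^(−5/2)
r/z = 1.6/4.2 = 0.38095; [1+(r/z)²]^(−5/2) = 0.71264.
Δσ_z = 3×695/(2π×4.2²) × 0.71264 = 18.812 × 0.71264 = 13.41 kPa

Δσ_z ≈ 13.4 kPa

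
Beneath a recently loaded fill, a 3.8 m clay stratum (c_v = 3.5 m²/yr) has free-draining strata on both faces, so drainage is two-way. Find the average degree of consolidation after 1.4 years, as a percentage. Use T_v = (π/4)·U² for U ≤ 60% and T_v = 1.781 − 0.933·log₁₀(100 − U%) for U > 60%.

U ≈ 97.2 %

Drainage path length: H_d = H/2 = 1.9 m (double drainage).
T_v = c_v·t/H_d² = 3.5×1.4/1.9² = 1.3573.
T_v = 1.3573 corresponds to the U > 60% branch:
U = 1 − 10^((1.781 − T_v)/0.933)/100 = 0.9715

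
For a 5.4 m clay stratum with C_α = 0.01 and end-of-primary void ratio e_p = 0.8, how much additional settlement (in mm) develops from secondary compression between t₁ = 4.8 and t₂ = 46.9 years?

S_s ≈ 29.7 mm

Secondary compression: S_s = C_α·H/(1+e_p)·log₁₀(t₂/t₁)
S_s = 0.01×5.4/(1+0.8)×log₁₀(46.9/4.8)
    = 0.03 × 0.9899 = 0.0297 m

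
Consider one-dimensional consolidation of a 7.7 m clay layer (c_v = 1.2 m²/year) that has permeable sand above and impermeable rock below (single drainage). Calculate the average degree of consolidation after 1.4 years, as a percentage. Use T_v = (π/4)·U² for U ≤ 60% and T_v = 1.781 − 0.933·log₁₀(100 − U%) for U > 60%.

Drainage path length: H_d = H = 7.7 m (single drainage).
T_v = c_v·t/H_d² = 1.2×1.4/7.7² = 0.028335.
T_v = 0.028335 corresponds to the U ≤ 60% branch:
U = √(4T_v/π) = 0.1899

U ≈ 19 %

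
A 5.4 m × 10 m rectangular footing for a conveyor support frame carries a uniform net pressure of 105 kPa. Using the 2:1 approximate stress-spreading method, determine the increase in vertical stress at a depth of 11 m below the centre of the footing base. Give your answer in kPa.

Δσ_z ≈ 16.5 kPa

By the 2:1 method the load spreads at 1 horizontal : 2 vertical, so at depth z the loaded area has grown by z in each plan dimension:
Δσ = qBL/((B+z)(L+z)) = 105×5.4×10/((5.4+11)(10+11)) = 16.463 kPa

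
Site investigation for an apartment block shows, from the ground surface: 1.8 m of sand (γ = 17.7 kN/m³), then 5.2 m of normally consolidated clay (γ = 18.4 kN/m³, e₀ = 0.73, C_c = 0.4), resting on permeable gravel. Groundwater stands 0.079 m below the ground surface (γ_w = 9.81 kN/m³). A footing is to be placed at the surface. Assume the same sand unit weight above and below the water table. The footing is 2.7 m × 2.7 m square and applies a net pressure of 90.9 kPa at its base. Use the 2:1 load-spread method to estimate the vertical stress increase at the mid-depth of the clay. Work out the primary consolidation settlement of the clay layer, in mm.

Mid-depth of clay below the ground surface: z = 1.8 + 5.2/2 = 4.4 m.
Total vertical stress at mid-clay: σ_v = 17.7×1.8 + 18.4×2.6 = 79.7 kPa.
Pore pressure: u = 9.81×(4.4 − 0.079) = 42.389 kPa.
Initial effective stress: σ'_0 = σ_v − u = 79.7 − 42.389 = 37.311 kPa.
Stress increase at mid-clay by the 2:1 spreading method:
Δσ = qBL/((B+z)(L+z)) = 90.9×2.7×2.7/((2.7+4.4)(2.7+4.4)) = 13.145 kPa
Final effective stress: σ'_f = σ'_0 + Δσ = 37.311 + 13.145 = 50.456 kPa.
Normally consolidated clay, so the full stress increment lies on the virgin compression line:
S_c = C_c·H/(1+e₀)·log₁₀(σ'_f/σ'_0) = 0.4×5.2/(1+0.73)×log₁₀(50.456/37.311)
    = 1.2023 × 0.13108 = 0.1576 m

S_c ≈ 158 mm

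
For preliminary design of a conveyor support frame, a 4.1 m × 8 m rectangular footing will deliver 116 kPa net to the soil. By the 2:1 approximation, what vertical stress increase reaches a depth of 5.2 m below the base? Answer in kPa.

By the 2:1 method the load spreads at 1 horizontal : 2 vertical, so at depth z the loaded area has grown by z in each plan dimension:
Δσ = qBL/((B+z)(L+z)) = 116×4.1×8/((4.1+5.2)(8+5.2)) = 30.994 kPa

Δσ_z ≈ 31 kPa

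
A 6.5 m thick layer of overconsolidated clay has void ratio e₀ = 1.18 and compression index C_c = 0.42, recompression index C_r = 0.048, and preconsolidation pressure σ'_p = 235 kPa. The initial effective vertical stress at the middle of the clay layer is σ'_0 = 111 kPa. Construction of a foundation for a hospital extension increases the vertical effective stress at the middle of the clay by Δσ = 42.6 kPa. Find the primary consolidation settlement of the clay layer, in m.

Final effective stress: σ'_f = 111 + 42.6 = 153.6 kPa.
σ'_f = 153.6 ≤ σ'_p = 235 kPa, so the clay remains overconsolidated and only the recompression index applies:
S_c = C_r·H/(1+e₀)·log₁₀(σ'_f/σ'_0) = 0.048×6.5/2.18×log₁₀(153.6/111)
    = 0.14312 × 0.14107 = 0.02019 m

S_c ≈ 0.0202 m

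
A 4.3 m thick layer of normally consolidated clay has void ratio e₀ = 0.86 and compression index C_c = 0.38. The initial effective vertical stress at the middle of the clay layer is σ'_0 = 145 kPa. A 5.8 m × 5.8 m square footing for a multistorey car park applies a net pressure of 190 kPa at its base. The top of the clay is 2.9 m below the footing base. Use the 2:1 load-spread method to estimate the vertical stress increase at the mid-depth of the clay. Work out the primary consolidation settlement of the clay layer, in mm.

Mid-depth of clay below the footing base: z = 2.9 + 4.3/2 = 5.05 m.
Stress increase at mid-clay by the 2:1 spreading method:
Δσ = qBL/((B+z)(L+z)) = 190×5.8×5.8/((5.8+5.05)(5.8+5.05)) = 54.294 kPa
Final effective stress: σ'_f = σ'_0 + Δσ = 145 + 54.294 = 199.29 kPa.
Normally consolidated clay, so the full stress increment lies on the virgin compression line:
S_c = C_c·H/(1+e₀)·log₁₀(σ'_f/σ'_0) = 0.38×4.3/(1+0.86)×log₁₀(199.29/145)
    = 0.87849 × 0.13812 = 0.1213 m

S_c ≈ 121 mm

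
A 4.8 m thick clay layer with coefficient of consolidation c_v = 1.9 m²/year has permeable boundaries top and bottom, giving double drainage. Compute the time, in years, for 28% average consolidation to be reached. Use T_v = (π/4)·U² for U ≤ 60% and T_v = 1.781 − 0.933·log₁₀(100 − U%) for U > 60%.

Drainage path length: H_d = H/2 = 2.4 m (double drainage).
U ≤ 60%: T_v = (π/4)·U² = (π/4)×0.28² = 0.061575.
t = T_v·H_d²/c_v = 0.061575×2.4²/1.9 = 0.1867 years.

t ≈ 0.187 years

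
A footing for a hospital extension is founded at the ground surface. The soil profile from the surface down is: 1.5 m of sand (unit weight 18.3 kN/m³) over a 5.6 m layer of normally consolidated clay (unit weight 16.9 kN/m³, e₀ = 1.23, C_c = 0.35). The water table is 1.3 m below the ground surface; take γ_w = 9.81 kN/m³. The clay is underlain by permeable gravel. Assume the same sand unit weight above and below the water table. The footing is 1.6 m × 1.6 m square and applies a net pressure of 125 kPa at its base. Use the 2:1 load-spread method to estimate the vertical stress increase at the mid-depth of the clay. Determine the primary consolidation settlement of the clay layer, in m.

Mid-depth of clay below the ground surface: z = 1.5 + 5.6/2 = 4.3 m.
Total vertical stress at mid-clay: σ_v = 18.3×1.5 + 16.9×2.8 = 74.77 kPa.
Pore pressure: u = 9.81×(4.3 − 1.3) = 29.43 kPa.
Initial effective stress: σ'_0 = σ_v − u = 74.77 − 29.43 = 45.34 kPa.
Stress increase at mid-clay by the 2:1 spreading method:
Δσ = qBL/((B+z)(L+z)) = 125×1.6×1.6/((1.6+4.3)(1.6+4.3)) = 9.1928 kPa
Final effective stress: σ'_f = σ'_0 + Δσ = 45.34 + 9.1928 = 54.533 kPa.
Normally consolidated clay, so the full stress increment lies on the virgin compression line:
S_c = C_c·H/(1+e₀)·log₁₀(σ'_f/σ'_0) = 0.35×5.6/(1+1.23)×log₁₀(54.533/45.34)
    = 0.87892 × 0.080178 = 0.07047 m

S_c ≈ 0.0705 m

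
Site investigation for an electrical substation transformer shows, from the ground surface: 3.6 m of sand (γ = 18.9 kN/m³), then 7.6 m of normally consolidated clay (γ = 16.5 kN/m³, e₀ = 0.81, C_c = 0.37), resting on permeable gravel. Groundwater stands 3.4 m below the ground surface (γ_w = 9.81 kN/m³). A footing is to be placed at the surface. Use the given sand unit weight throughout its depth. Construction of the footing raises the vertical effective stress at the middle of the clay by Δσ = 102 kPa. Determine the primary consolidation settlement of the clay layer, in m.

S_c ≈ 0.505 m

Mid-depth of clay below the ground surface: z = 3.6 + 7.6/2 = 7.4 m.
Total vertical stress at mid-clay: σ_v = 18.9×3.6 + 16.5×3.8 = 130.74 kPa.
Pore pressure: u = 9.81×(7.4 − 3.4) = 39.24 kPa.
Initial effective stress: σ'_0 = σ_v − u = 130.74 − 39.24 = 91.5 kPa.
Final effective stress: σ'_f = σ'_0 + Δσ = 91.5 + 102 = 193.5 kPa.
Normally consolidated clay, so the full stress increment lies on the virgin compression line:
S_c = C_c·H/(1+e₀)·log₁₀(σ'_f/σ'_0) = 0.37×7.6/(1+0.81)×log₁₀(193.5/91.5)
    = 1.5536 × 0.32526 = 0.5053 m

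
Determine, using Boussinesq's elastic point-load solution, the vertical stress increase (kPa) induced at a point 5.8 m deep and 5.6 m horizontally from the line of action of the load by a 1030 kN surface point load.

Boussinesq vertical stress below a point load on an elastic half-space:
Δσ_z = 3P/(2πz²) · [1 + (r/z)²]^(−5/2)
r/z = 5.6/5.8 = 0.96552; [1+(r/z)²]^(−5/2) = 0.19269.
Δσ_z = 3×1030/(2π×5.8²) × 0.19269 = 14.619 × 0.19269 = 2.817 kPa

Δσ_z ≈ 2.82 kPa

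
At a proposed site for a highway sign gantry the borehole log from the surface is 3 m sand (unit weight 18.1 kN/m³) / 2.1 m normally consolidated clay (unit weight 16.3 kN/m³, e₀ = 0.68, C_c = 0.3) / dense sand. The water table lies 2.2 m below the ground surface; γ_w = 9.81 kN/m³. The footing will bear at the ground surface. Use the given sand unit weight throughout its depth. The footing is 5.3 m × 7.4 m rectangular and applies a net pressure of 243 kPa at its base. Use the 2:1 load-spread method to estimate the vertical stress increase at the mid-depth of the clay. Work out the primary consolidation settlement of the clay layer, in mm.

Mid-depth of clay below the ground surface: z = 3 + 2.1/2 = 4.05 m.
Total vertical stress at mid-clay: σ_v = 18.1×3 + 16.3×1.05 = 71.415 kPa.
Pore pressure: u = 9.81×(4.05 − 2.2) = 18.149 kPa.
Initial effective stress: σ'_0 = σ_v − u = 71.415 − 18.149 = 53.266 kPa.
Stress increase at mid-clay by the 2:1 spreading method:
Δσ = qBL/((B+z)(L+z)) = 243×5.3×7.4/((5.3+4.05)(7.4+4.05)) = 89.022 kPa
Final effective stress: σ'_f = σ'_0 + Δσ = 53.266 + 89.022 = 142.29 kPa.
Normally consolidated clay, so the full stress increment lies on the virgin compression line:
S_c = C_c·H/(1+e₀)·log₁₀(σ'_f/σ'_0) = 0.3×2.1/(1+0.68)×log₁₀(142.29/53.266)
    = 0.375 × 0.42672 = 0.16 m

S_c ≈ 160 mm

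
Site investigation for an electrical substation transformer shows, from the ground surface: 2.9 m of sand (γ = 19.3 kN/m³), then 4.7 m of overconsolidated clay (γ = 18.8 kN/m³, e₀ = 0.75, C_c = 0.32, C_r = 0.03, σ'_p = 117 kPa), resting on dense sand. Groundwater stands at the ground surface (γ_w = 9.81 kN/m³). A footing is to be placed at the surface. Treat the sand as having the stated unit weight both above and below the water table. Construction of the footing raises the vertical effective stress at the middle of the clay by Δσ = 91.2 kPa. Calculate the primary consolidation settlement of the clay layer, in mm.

Mid-depth of clay below the ground surface: z = 2.9 + 4.7/2 = 5.25 m.
Total vertical stress at mid-clay: σ_v = 19.3×2.9 + 18.8×2.35 = 100.15 kPa.
Pore pressure: u = 9.81×(5.25 − 0) = 51.503 kPa.
Initial effective stress: σ'_0 = σ_v − u = 100.15 − 51.503 = 48.647 kPa.
Final effective stress: σ'_f = 48.647 + 91.2 = 139.85 kPa.
σ'_f = 139.85 > σ'_p = 117 kPa, so the stress path crosses the preconsolidation pressure — recompression up to σ'_p, then virgin compression beyond:
S_c = H/(1+e₀)·[C_r·log₁₀(σ'_p/σ'_0) + C_c·log₁₀(σ'_f/σ'_p)]
    = 4.7/1.75 × [0.03×log₁₀(117/48.647) + 0.32×log₁₀(139.85/117)]
    = 2.6857 × [0.011434 + 0.024793] = 0.09729 m

S_c ≈ 97.3 mm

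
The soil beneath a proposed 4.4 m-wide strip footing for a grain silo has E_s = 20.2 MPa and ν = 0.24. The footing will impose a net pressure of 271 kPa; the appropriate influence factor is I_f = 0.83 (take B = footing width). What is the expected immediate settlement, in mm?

Immediate (elastic) settlement: S_e = q·B·(1−ν²)/E_s · I_f.
E_s = 20.2 MPa = 20200 kPa.
S_e = 271 × 4.4 × (1 − 0.24²) / 20200 × 0.83
    = 271 × 4.4 × 0.9424 / 20200 × 0.83
    = 0.04617 m = 46.17 mm

S_e ≈ 46.2 mm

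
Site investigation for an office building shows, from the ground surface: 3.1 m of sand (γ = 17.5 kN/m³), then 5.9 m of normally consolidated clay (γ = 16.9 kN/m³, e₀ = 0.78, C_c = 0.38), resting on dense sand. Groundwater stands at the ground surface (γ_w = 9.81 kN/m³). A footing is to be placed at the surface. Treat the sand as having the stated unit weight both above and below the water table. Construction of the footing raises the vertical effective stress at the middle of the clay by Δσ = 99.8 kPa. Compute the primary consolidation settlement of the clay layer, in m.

Mid-depth of clay below the ground surface: z = 3.1 + 5.9/2 = 6.05 m.
Total vertical stress at mid-clay: σ_v = 17.5×3.1 + 16.9×2.95 = 104.1 kPa.
Pore pressure: u = 9.81×(6.05 − 0) = 59.351 kPa.
Initial effective stress: σ'_0 = σ_v − u = 104.1 − 59.351 = 44.749 kPa.
Final effective stress: σ'_f = σ'_0 + Δσ = 44.749 + 99.8 = 144.55 kPa.
Normally consolidated clay, so the full stress increment lies on the virgin compression line:
S_c = C_c·H/(1+e₀)·log₁₀(σ'_f/σ'_0) = 0.38×5.9/(1+0.78)×log₁₀(144.55/44.749)
    = 1.2596 × 0.50923 = 0.6414 m

S_c ≈ 0.641 m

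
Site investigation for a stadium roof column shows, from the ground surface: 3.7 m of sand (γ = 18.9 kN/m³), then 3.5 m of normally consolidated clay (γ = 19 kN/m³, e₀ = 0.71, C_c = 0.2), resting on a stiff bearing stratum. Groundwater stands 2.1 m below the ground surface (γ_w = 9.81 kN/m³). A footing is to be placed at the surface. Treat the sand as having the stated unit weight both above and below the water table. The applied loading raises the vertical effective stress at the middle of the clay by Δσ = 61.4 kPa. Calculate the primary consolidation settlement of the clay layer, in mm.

Mid-depth of clay below the ground surface: z = 3.7 + 3.5/2 = 5.45 m.
Total vertical stress at mid-clay: σ_v = 18.9×3.7 + 19×1.75 = 103.18 kPa.
Pore pressure: u = 9.81×(5.45 − 2.1) = 32.864 kPa.
Initial effective stress: σ'_0 = σ_v − u = 103.18 − 32.864 = 70.316 kPa.
Final effective stress: σ'_f = σ'_0 + Δσ = 70.316 + 61.4 = 131.72 kPa.
Normally consolidated clay, so the full stress increment lies on the virgin compression line:
S_c = C_c·H/(1+e₀)·log₁₀(σ'_f/σ'_0) = 0.2×3.5/(1+0.71)×log₁₀(131.72/70.316)
    = 0.40936 × 0.2726 = 0.1116 m

S_c ≈ 112 mm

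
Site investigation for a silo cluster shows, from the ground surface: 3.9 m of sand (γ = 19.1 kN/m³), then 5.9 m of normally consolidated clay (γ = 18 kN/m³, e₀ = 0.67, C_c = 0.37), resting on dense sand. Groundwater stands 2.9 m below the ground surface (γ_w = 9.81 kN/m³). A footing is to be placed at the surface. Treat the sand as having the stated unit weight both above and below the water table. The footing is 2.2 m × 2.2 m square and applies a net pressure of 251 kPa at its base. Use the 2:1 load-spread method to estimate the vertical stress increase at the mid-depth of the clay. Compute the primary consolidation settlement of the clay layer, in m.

Mid-depth of clay below the ground surface: z = 3.9 + 5.9/2 = 6.85 m.
Total vertical stress at mid-clay: σ_v = 19.1×3.9 + 18×2.95 = 127.59 kPa.
Pore pressure: u = 9.81×(6.85 − 2.9) = 38.75 kPa.
Initial effective stress: σ'_0 = σ_v − u = 127.59 − 38.75 = 88.84 kPa.
Stress increase at mid-clay by the 2:1 spreading method:
Δσ = qBL/((B+z)(L+z)) = 251×2.2×2.2/((2.2+6.85)(2.2+6.85)) = 14.833 kPa
Final effective stress: σ'_f = σ'_0 + Δσ = 88.84 + 14.833 = 103.67 kPa.
Normally consolidated clay, so the full stress increment lies on the virgin compression line:
S_c = C_c·H/(1+e₀)·log₁₀(σ'_f/σ'_0) = 0.37×5.9/(1+0.67)×log₁₀(103.67/88.84)
    = 1.3072 × 0.067045 = 0.08764 m

S_c ≈ 0.0876 m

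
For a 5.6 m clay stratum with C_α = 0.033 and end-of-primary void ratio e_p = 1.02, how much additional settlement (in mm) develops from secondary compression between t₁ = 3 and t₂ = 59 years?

S_s ≈ 118 mm

Secondary compression: S_s = C_α·H/(1+e_p)·log₁₀(t₂/t₁)
S_s = 0.033×5.6/(1+1.02)×log₁₀(59/3)
    = 0.09149 × 1.294 = 0.1184 m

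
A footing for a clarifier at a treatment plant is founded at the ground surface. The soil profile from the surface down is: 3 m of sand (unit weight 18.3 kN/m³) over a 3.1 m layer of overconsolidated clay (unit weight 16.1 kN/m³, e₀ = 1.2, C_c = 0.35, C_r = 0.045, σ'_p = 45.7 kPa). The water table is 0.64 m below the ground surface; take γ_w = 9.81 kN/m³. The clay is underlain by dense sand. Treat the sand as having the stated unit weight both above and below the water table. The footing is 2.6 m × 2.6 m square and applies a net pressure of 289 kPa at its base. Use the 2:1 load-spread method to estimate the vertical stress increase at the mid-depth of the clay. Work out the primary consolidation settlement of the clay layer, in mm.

S_c ≈ 122 mm

Mid-depth of clay below the ground surface: z = 3 + 3.1/2 = 4.55 m.
Total vertical stress at mid-clay: σ_v = 18.3×3 + 16.1×1.55 = 79.855 kPa.
Pore pressure: u = 9.81×(4.55 − 0.64) = 38.357 kPa.
Initial effective stress: σ'_0 = σ_v − u = 79.855 − 38.357 = 41.498 kPa.
Stress increase at mid-clay by the 2:1 spreading method:
Δσ = qBL/((B+z)(L+z)) = 289×2.6×2.6/((2.6+4.55)(2.6+4.55)) = 38.215 kPa
Final effective stress: σ'_f = 41.498 + 38.215 = 79.713 kPa.
σ'_f = 79.713 > σ'_p = 45.7 kPa, so the stress path crosses the preconsolidation pressure — recompression up to σ'_p, then virgin compression beyond:
S_c = H/(1+e₀)·[C_r·log₁₀(σ'_p/σ'_0) + C_c·log₁₀(σ'_f/σ'_p)]
    = 3.1/2.2 × [0.045×log₁₀(45.7/41.498) + 0.35×log₁₀(79.713/45.7)]
    = 1.4091 × [0.001885 + 0.084565] = 0.1218 m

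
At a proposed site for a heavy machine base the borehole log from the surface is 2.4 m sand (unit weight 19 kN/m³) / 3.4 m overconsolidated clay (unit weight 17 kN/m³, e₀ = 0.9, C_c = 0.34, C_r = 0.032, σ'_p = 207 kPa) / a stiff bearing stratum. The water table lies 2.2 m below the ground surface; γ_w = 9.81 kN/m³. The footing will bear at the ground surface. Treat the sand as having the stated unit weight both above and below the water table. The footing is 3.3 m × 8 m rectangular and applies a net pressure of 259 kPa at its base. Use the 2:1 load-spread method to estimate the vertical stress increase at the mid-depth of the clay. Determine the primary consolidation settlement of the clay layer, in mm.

S_c ≈ 21.4 mm

Mid-depth of clay below the ground surface: z = 2.4 + 3.4/2 = 4.1 m.
Total vertical stress at mid-clay: σ_v = 19×2.4 + 17×1.7 = 74.5 kPa.
Pore pressure: u = 9.81×(4.1 − 2.2) = 18.639 kPa.
Initial effective stress: σ'_0 = σ_v − u = 74.5 − 18.639 = 55.861 kPa.
Stress increase at mid-clay by the 2:1 spreading method:
Δσ = qBL/((B+z)(L+z)) = 259×3.3×8/((3.3+4.1)(8+4.1)) = 76.364 kPa
Final effective stress: σ'_f = 55.861 + 76.364 = 132.22 kPa.
σ'_f = 132.22 ≤ σ'_p = 207 kPa, so the clay remains overconsolidated and only the recompression index applies:
S_c = C_r·H/(1+e₀)·log₁₀(σ'_f/σ'_0) = 0.032×3.4/1.9×log₁₀(132.22/55.861)
    = 0.057264 × 0.37419 = 0.02143 m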